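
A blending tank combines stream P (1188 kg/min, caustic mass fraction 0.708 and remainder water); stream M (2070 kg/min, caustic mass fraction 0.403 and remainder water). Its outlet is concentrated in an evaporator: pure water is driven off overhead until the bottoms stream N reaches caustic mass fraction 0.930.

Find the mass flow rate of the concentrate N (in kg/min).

1801 kg/min

caustic entering = 1188×0.708 + 2070×0.403 = 1675.3 kg/min.
All caustic reports to N, so N = 1675.3/0.930 = 1801.4 kg/min.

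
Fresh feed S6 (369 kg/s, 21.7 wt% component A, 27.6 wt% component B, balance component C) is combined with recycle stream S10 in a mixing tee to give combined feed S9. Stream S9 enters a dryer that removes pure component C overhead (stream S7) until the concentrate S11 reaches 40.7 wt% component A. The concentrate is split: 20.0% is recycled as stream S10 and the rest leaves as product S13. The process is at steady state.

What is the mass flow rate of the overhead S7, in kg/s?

Overall component A balance (none leaves overhead): component A in fresh feed = component A in product, i.e. 369×0.217 = (1−0.200)·S11·0.407.
S11 = 80.073/(0.407×0.800) = 245.92 kg/s.
Recycle S10 = 0.200×245.92 = 49.185 kg/s.
Combined feed S9 = 369 + 49.185 = 418.18 kg/s.
Overhead S7 = S9 − S11 = 418.18 − 245.92 = 172.26 kg/s.

172.3 kg/s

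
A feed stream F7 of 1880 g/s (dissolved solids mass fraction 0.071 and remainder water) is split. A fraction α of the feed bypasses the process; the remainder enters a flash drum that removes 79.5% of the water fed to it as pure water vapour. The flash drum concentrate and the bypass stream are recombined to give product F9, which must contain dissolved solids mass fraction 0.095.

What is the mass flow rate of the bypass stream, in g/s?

All 1880×0.071 = 133.48 g/s of dissolved solids reaches F9, so F9 = 133.48/0.095 = 1405.1 g/s and vapour = 474.95 g/s.
The evaporator receives (1−α)·1880 of feed at 0.929 water and removes 0.795 of that water:
0.795×0.929×(1−α)×1880 = 474.95
(1−α) = 474.95/1388.5 = 0.3421;  α = 0.6579.
Bypass flow = 0.6579×1880 = 1236.9 g/s.

1237 g/s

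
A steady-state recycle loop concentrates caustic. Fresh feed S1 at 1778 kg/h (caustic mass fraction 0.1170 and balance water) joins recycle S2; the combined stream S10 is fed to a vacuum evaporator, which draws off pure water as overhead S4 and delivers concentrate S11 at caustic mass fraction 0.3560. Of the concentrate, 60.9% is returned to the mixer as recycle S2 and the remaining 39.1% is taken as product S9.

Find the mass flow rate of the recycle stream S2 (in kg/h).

910.1 kg/h

Overall caustic balance (none leaves overhead): caustic in fresh feed = caustic in product, i.e. 1778×0.117 = (1−0.609)·S11·0.356.
S11 = 208.03/(0.356×0.391) = 1494.5 kg/h.
Recycle S2 = 0.609×1494.5 = 910.14 kg/h.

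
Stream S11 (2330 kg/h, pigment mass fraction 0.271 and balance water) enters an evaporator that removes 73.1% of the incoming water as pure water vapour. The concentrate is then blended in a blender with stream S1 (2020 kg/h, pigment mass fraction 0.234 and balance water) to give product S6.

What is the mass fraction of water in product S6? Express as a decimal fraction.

Vapour removed = 0.731×0.729×2330 = 1241.7 kg/h; concentrate = 1088.3 kg/h.
water reaching the mixer = 456.92 (from concentrate) + 2020×0.766 = 2004.2 kg/h.
Product flow = 1088.3 + 2020 = 3108.3 kg/h; water fraction = 0.645.

0.645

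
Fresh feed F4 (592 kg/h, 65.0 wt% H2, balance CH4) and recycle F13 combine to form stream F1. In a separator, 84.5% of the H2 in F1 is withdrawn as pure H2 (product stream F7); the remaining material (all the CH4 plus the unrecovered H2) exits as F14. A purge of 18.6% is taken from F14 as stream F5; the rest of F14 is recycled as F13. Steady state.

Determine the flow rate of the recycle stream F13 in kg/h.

962.3 kg/h

CH4 enters only via F4 and leaves only via the purge: 592×0.350 = 0.186×(CH4 in F14), and the separator passes all CH4, so CH4 in F1 = CH4 in F14 = 1114 kg/h.
H2 in F1: m_A = 592×0.650 + (1−0.186)·(1−0.845)·m_A, so m_A = 384.8/0.8738 = 440.36 kg/h.
F14 = (1−0.845)×440.36 + 1114 = 1182.2 kg/h.
Recycle F13 = (1−0.186)×1182.2 = 962.34 kg/h.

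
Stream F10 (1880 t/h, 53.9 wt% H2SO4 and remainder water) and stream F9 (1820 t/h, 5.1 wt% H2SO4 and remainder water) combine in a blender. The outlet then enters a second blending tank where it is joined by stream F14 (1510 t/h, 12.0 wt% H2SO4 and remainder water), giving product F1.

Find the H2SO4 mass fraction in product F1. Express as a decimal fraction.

0.2471

Overall, product flow = 5210 t/h.
H2SO4 in = 1880×0.539 + 1820×0.051 + 1510×0.120 = 1287.3 t/h.
H2SO4 fraction in F1 = 0.2471.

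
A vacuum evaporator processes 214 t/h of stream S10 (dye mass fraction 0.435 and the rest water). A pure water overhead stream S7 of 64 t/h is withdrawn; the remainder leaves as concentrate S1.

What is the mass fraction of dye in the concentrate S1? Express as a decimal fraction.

0.621

dye is not removed: 214×0.435 = 93.09 t/h of dye enters S1.
Concentrate = 214 − 64 = 150 t/h.
Mass fraction = 93.09/150 = 0.621.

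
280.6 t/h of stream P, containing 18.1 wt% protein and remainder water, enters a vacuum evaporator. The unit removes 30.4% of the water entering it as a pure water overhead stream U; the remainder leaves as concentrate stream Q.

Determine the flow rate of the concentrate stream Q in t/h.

210.7 t/h

water entering = 280.6×0.819 = 229.81 t/h; overhead removed = 0.304×229.81 = 69.863 t/h.
Concentrate = 280.6 − 69.863 = 210.74 t/h.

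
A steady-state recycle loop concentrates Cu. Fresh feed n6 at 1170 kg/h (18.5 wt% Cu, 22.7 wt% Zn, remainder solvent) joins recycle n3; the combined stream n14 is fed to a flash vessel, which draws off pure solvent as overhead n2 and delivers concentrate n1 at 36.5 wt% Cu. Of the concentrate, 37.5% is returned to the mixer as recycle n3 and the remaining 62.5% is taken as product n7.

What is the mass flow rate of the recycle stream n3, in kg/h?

355.8 kg/h

Overall Cu balance (none leaves overhead): Cu in fresh feed = Cu in product, i.e. 1170×0.185 = (1−0.375)·n1·0.365.
n1 = 216.45/(0.365×0.625) = 948.82 kg/h.
Recycle n3 = 0.375×948.82 = 355.81 kg/h.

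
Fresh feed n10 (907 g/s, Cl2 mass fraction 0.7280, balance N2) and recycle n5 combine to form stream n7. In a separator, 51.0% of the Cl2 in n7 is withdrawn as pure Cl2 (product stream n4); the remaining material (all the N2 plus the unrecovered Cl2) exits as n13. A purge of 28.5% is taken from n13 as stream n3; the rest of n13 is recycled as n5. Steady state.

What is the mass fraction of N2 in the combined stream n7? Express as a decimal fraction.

N2 enters only via n10 and leaves only via the purge: 907×0.272 = 0.285×(N2 in n13), and the separator passes all N2, so N2 in n7 = N2 in n13 = 865.63 g/s.
Cl2 in n7: m_A = 907×0.728 + (1−0.285)·(1−0.510)·m_A, so m_A = 660.3/0.6496 = 1016.4 g/s.
n7 = 1016.4 + 865.63 = 1882 g/s.
N2 fraction in n7 = 865.63/1882 = 0.4599.

0.4599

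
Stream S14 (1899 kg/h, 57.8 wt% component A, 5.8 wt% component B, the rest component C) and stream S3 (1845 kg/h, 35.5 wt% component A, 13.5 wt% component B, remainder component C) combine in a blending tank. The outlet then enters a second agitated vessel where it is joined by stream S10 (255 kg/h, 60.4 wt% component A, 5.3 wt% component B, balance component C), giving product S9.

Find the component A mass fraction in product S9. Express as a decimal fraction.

Overall, product flow = 3999 kg/h.
component A in = 1899×0.578 + 1845×0.355 + 255×0.604 = 1906.6 kg/h.
component A fraction in S9 = 0.477.

0.477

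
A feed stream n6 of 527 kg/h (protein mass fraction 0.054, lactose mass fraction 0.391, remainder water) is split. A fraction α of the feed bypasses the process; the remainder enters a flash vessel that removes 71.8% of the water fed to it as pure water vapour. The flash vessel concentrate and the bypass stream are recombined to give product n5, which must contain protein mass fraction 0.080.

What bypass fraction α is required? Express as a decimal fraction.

0.184

All 527×0.054 = 28.458 kg/h of protein reaches n5, so n5 = 28.458/0.080 = 355.72 kg/h and vapour = 171.28 kg/h.
The evaporator receives (1−α)·527 of feed at 0.555 water and removes 0.718 of that water:
0.718×0.555×(1−α)×527 = 171.28
(1−α) = 171.28/210 = 0.8156;  α = 0.1844.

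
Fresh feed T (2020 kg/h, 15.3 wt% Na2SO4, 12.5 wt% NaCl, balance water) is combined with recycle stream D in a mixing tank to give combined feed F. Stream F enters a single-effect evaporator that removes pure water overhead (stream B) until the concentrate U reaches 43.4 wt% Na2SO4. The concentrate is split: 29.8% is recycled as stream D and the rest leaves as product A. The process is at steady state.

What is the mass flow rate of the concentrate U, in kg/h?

Overall Na2SO4 balance (none leaves overhead): Na2SO4 in fresh feed = Na2SO4 in product, i.e. 2020×0.153 = (1−0.298)·U·0.434.
U = 309.06/(0.434×0.702) = 1014.4 kg/h.

1014 kg/h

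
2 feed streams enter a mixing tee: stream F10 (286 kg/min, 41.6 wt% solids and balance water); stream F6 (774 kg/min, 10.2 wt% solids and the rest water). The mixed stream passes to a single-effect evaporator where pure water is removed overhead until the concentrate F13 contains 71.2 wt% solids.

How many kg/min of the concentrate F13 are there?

278 kg/min

solids entering = 286×0.416 + 774×0.102 = 197.92 kg/min.
All solids reports to F13, so F13 = 197.92/0.712 = 277.98 kg/min.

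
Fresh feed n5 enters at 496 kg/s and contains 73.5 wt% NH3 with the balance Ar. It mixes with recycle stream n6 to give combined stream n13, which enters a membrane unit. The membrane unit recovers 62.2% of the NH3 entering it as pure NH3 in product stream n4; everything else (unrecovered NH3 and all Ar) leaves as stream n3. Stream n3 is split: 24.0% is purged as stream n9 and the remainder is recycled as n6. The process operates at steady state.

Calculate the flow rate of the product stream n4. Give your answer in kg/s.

NH3 in n13: m_A = 496×0.735 + (1−0.240)·(1−0.622)·m_A, so m_A = 364.56/0.7127 = 511.51 kg/s.
Product n4 = 0.622×511.51 = 318.16 kg/s.

318.2 kg/s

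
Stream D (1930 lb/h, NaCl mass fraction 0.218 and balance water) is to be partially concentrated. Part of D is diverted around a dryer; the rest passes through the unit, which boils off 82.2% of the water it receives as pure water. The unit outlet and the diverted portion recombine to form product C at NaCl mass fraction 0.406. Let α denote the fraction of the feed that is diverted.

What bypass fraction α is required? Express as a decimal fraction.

0.280

All 1930×0.218 = 420.74 lb/h of NaCl reaches C, so C = 420.74/0.406 = 1036.3 lb/h and vapour = 893.69 lb/h.
The evaporator receives (1−α)·1930 of feed at 0.782 water and removes 0.822 of that water:
0.822×0.782×(1−α)×1930 = 893.69
(1−α) = 893.69/1240.6 = 0.7204;  α = 0.2796.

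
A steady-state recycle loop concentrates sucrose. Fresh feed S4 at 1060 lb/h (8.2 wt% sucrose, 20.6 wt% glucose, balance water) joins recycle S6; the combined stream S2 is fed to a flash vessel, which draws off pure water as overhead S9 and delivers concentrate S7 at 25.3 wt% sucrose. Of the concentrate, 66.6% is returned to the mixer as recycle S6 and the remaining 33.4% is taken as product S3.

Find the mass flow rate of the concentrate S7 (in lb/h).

Overall sucrose balance (none leaves overhead): sucrose in fresh feed = sucrose in product, i.e. 1060×0.082 = (1−0.666)·S7·0.253.
S7 = 86.92/(0.253×0.334) = 1028.6 lb/h.

1029 lb/h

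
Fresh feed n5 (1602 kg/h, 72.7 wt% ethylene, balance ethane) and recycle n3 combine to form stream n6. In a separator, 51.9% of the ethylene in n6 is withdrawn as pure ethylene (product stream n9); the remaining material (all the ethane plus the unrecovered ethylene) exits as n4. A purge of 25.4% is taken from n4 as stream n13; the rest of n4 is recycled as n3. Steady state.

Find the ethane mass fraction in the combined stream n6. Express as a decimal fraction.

0.487

ethane enters only via n5 and leaves only via the purge: 1602×0.273 = 0.254×(ethane in n4), and the separator passes all ethane, so ethane in n6 = ethane in n4 = 1721.8 kg/h.
ethylene in n6: m_A = 1602×0.727 + (1−0.254)·(1−0.519)·m_A, so m_A = 1164.7/0.6412 = 1816.4 kg/h.
n6 = 1816.4 + 1721.8 = 3538.3 kg/h.
ethane fraction in n6 = 1721.8/3538.3 = 0.487.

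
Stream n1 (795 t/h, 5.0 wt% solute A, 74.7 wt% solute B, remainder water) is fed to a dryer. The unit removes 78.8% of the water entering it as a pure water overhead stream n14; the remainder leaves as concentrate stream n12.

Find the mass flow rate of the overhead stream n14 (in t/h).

water entering = 795×0.203 = 161.39 t/h; overhead removed = 0.788×161.39 = 127.17 t/h.

127.2 t/h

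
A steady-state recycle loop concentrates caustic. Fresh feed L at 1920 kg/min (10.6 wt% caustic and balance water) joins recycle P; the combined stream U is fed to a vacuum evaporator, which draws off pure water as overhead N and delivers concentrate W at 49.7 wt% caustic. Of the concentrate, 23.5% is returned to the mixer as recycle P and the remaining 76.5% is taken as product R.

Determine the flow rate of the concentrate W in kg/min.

535.3 kg/min

Overall caustic balance (none leaves overhead): caustic in fresh feed = caustic in product, i.e. 1920×0.106 = (1−0.235)·W·0.497.
W = 203.52/(0.497×0.765) = 535.29 kg/min.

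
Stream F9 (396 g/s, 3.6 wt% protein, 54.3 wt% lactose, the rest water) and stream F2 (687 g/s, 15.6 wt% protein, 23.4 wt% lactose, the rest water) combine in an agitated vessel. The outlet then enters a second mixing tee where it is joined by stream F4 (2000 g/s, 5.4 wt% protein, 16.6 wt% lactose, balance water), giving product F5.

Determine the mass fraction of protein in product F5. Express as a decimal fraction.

0.074

Overall, product flow = 3083 g/s.
protein in = 396×0.036 + 687×0.156 + 2000×0.054 = 229.43 g/s.
protein fraction in F5 = 0.074.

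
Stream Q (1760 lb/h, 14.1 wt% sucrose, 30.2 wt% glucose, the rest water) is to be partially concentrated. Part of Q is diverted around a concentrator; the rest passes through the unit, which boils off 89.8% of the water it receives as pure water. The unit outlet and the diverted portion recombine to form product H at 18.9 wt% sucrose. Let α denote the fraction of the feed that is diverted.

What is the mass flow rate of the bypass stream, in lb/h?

866.4 lb/h

All 1760×0.141 = 248.16 lb/h of sucrose reaches H, so H = 248.16/0.189 = 1313 lb/h and vapour = 446.98 lb/h.
The evaporator receives (1−α)·1760 of feed at 0.557 water and removes 0.898 of that water:
0.898×0.557×(1−α)×1760 = 446.98
(1−α) = 446.98/880.33 = 0.5077;  α = 0.4923.
Bypass flow = 0.4923×1760 = 866.36 lb/h.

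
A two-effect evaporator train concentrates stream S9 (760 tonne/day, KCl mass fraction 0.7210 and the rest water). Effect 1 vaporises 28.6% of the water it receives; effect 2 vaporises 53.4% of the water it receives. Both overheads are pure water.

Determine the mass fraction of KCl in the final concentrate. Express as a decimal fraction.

0.8859

water in feed = 760×0.279 = 212.04 tonne/day.
After stage 1: water left = (1−0.286)×212.04 = 151.4; stream total = 699.36 tonne/day.
After stage 2: water left = (1−0.534)×151.4 = 70.551; final concentrate = 618.51 tonne/day.
KCl fraction = 547.96/618.51 = 0.8859.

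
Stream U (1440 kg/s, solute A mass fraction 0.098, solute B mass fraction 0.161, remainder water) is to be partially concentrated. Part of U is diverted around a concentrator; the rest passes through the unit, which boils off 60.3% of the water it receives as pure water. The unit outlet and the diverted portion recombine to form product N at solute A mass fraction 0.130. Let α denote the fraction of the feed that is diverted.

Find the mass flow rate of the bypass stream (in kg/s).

All 1440×0.098 = 141.12 kg/s of solute A reaches N, so N = 141.12/0.130 = 1085.5 kg/s and vapour = 354.46 kg/s.
The evaporator receives (1−α)·1440 of feed at 0.741 water and removes 0.603 of that water:
0.603×0.741×(1−α)×1440 = 354.46
(1−α) = 354.46/643.43 = 0.5509;  α = 0.4491.
Bypass flow = 0.4491×1440 = 646.71 kg/s.

646.7 kg/s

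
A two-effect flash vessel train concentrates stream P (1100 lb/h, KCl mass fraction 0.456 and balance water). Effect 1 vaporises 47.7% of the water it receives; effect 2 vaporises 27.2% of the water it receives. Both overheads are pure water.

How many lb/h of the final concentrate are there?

water in feed = 1100×0.544 = 598.4 lb/h.
After stage 1: water left = (1−0.477)×598.4 = 312.96; stream total = 814.56 lb/h.
After stage 2: water left = (1−0.272)×312.96 = 227.84; final concentrate = 729.44 lb/h.

729.4 lb/h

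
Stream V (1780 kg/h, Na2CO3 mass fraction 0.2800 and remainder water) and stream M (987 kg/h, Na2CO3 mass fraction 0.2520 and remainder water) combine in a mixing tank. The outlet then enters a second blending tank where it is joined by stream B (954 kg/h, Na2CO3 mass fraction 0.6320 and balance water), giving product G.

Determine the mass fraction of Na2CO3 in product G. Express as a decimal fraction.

0.3628

Overall, product flow = 3721 kg/h.
Na2CO3 in = 1780×0.280 + 987×0.252 + 954×0.632 = 1350.1 kg/h.
Na2CO3 fraction in G = 0.3628.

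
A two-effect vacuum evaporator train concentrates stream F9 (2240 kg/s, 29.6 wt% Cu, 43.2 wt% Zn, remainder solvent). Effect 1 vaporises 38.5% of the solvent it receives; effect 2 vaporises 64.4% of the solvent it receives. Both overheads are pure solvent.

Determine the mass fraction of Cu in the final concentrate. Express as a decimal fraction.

0.376

solvent in feed = 2240×0.272 = 609.28 kg/s.
After stage 1: solvent left = (1−0.385)×609.28 = 374.71; stream total = 2005.4 kg/s.
After stage 2: solvent left = (1−0.644)×374.71 = 133.4; final concentrate = 1764.1 kg/s.
Cu fraction = 663.04/1764.1 = 0.376.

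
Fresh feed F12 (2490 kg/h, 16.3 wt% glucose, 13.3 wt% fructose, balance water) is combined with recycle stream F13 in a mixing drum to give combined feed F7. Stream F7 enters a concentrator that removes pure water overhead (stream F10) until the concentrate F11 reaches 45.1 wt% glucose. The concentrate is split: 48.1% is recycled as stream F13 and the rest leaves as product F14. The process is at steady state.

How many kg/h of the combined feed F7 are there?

Overall glucose balance (none leaves overhead): glucose in fresh feed = glucose in product, i.e. 2490×0.163 = (1−0.481)·F11·0.451.
F11 = 405.87/(0.451×0.519) = 1734 kg/h.
Recycle F13 = 0.481×1734 = 834.04 kg/h.
Combined feed F7 = 2490 + 834.04 = 3324 kg/h.

3324 kg/h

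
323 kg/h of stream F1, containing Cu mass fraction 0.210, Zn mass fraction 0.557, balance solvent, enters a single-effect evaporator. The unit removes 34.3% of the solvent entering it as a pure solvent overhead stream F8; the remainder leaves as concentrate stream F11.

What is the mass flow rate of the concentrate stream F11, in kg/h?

297.2 kg/h

solvent entering = 323×0.233 = 75.259 kg/h; overhead removed = 0.343×75.259 = 25.814 kg/h.
Concentrate = 323 − 25.814 = 297.19 kg/h.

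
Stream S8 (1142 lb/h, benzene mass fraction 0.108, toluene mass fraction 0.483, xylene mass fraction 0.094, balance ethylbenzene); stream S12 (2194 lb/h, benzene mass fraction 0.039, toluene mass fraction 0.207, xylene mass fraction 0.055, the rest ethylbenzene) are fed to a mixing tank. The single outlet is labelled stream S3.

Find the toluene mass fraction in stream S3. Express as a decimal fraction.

Total flow out = 1142 + 2194 = 3336 lb/h.
toluene in = 1142×0.483 + 2194×0.207 = 1005.7 lb/h.
toluene mass fraction in S3 = 1005.7/3336 = 0.301.

0.301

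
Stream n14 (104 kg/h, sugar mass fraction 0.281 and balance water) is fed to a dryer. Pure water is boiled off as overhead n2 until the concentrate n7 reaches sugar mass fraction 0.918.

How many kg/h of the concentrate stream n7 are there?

sugar is conserved: 104×0.281 = 29.224 kg/h all reports to the concentrate.
Concentrate = 29.224/(target fraction) = 31.834 kg/h.

31.83 kg/h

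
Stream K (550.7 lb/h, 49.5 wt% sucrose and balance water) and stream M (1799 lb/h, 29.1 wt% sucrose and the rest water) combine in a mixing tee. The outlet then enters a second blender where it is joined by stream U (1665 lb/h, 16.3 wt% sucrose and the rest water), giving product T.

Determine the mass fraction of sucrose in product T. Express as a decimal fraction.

0.266

Overall, product flow = 4014.7 lb/h.
sucrose in = 550.7×0.495 + 1799×0.291 + 1665×0.163 = 1067.5 lb/h.
sucrose fraction in T = 0.266.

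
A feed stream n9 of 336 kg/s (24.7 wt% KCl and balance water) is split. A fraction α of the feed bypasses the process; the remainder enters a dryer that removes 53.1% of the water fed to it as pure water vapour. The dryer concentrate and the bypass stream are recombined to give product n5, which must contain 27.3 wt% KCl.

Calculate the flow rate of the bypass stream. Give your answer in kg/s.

All 336×0.247 = 82.992 kg/s of KCl reaches n5, so n5 = 82.992/0.273 = 304 kg/s and vapour = 32 kg/s.
The evaporator receives (1−α)·336 of feed at 0.753 water and removes 0.531 of that water:
0.531×0.753×(1−α)×336 = 32
(1−α) = 32/134.35 = 0.2382;  α = 0.7618.
Bypass flow = 0.7618×336 = 255.97 kg/s.

256 kg/s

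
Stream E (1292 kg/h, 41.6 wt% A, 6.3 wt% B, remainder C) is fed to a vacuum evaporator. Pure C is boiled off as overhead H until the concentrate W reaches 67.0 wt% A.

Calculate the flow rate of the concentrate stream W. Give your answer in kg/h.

A is conserved: 1292×0.416 = 537.47 kg/h all reports to the concentrate.
Concentrate = 537.47/(target fraction) = 802.2 kg/h.

802.2 kg/h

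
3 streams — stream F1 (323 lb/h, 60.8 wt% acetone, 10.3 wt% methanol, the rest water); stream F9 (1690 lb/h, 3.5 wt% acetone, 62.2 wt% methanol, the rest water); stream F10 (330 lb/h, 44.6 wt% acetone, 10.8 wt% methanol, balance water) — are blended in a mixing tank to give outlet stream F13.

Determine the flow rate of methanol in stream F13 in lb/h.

1120 lb/h

methanol out = methanol in = 323×0.103 + 1690×0.622 + 330×0.108 = 1120.1 lb/h.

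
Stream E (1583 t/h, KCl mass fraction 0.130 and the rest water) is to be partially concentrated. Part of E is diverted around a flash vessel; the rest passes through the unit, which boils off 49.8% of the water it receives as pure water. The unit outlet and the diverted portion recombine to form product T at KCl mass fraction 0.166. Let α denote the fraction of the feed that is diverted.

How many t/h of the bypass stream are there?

All 1583×0.130 = 205.79 t/h of KCl reaches T, so T = 205.79/0.166 = 1239.7 t/h and vapour = 343.3 t/h.
The evaporator receives (1−α)·1583 of feed at 0.870 water and removes 0.498 of that water:
0.498×0.870×(1−α)×1583 = 343.3
(1−α) = 343.3/685.85 = 0.5005;  α = 0.4995.
Bypass flow = 0.4995×1583 = 790.63 t/h.

790.6 t/h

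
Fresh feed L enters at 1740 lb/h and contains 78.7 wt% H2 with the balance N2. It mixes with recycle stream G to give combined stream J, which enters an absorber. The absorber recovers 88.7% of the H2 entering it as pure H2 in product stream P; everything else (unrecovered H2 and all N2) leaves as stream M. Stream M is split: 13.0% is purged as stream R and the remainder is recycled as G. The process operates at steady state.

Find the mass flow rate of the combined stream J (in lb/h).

N2 enters only via L and leaves only via the purge: 1740×0.213 = 0.130×(N2 in M), and the absorber passes all N2, so N2 in J = N2 in M = 2850.9 lb/h.
H2 in J: m_A = 1740×0.787 + (1−0.130)·(1−0.887)·m_A, so m_A = 1369.4/0.9017 = 1518.7 lb/h.
J = 1518.7 + 2850.9 = 4369.6 lb/h.

4370 lb/h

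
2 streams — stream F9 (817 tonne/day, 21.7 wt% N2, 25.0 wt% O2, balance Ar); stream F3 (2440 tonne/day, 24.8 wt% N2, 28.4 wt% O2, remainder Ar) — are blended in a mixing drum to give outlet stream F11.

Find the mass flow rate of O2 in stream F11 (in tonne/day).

O2 out = O2 in = 817×0.250 + 2440×0.284 = 897.21 tonne/day.

897.2 tonne/day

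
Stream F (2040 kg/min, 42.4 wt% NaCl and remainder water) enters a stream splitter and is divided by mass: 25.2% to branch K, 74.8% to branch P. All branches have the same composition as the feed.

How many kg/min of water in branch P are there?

878.9 kg/min

Branch P total = 0.748×2040 = 1525.9 kg/min.
water in P = 0.576×1525.9 = 878.93 kg/min.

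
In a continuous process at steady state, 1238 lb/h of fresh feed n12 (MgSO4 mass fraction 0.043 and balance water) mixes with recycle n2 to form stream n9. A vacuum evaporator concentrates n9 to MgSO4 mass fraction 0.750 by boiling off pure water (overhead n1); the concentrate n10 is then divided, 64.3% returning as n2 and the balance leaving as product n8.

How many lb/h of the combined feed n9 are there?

Overall MgSO4 balance (none leaves overhead): MgSO4 in fresh feed = MgSO4 in product, i.e. 1238×0.043 = (1−0.643)·n10·0.750.
n10 = 53.234/(0.750×0.357) = 198.82 lb/h.
Recycle n2 = 0.643×198.82 = 127.84 lb/h.
Combined feed n9 = 1238 + 127.84 = 1365.8 lb/h.

1366 lb/h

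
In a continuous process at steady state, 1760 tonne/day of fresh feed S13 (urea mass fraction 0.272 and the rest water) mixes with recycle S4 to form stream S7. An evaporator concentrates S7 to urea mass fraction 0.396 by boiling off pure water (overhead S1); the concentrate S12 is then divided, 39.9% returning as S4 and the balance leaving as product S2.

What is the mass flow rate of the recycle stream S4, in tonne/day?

802.6 tonne/day

Overall urea balance (none leaves overhead): urea in fresh feed = urea in product, i.e. 1760×0.272 = (1−0.399)·S12·0.396.
S12 = 478.72/(0.396×0.601) = 2011.5 tonne/day.
Recycle S4 = 0.399×2011.5 = 802.57 tonne/day.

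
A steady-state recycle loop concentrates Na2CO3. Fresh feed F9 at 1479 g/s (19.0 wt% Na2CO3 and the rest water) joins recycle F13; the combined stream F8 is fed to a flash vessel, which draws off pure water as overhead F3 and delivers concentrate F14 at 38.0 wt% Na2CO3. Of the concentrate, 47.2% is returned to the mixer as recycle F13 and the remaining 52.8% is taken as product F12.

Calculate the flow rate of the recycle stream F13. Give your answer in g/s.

Overall Na2CO3 balance (none leaves overhead): Na2CO3 in fresh feed = Na2CO3 in product, i.e. 1479×0.190 = (1−0.472)·F14·0.380.
F14 = 281.01/(0.380×0.528) = 1400.6 g/s.
Recycle F13 = 0.472×1400.6 = 661.07 g/s.

661.1 g/s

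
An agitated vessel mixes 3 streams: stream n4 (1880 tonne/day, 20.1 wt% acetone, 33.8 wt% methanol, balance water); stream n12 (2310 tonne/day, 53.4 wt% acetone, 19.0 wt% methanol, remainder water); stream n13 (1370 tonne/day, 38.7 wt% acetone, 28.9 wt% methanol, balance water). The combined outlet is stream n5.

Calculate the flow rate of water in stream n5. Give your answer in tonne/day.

1948 tonne/day

water out = water in = 1880×0.461 + 2310×0.276 + 1370×0.324 = 1948.1 tonne/day.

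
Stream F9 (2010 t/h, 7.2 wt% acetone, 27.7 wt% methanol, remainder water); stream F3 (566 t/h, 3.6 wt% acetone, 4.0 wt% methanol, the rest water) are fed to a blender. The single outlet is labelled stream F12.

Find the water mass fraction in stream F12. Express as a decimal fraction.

0.7110

Total flow out = 2010 + 566 = 2576 t/h.
water in = 2010×0.651 + 566×0.924 = 1831.5 t/h.
water mass fraction in F12 = 1831.5/2576 = 0.7110.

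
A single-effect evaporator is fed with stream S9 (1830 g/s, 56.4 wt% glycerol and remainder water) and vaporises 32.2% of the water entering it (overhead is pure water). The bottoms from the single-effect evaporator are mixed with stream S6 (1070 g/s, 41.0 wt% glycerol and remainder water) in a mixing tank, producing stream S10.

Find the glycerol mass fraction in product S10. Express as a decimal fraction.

0.5565

Vapour removed = 0.322×0.436×1830 = 256.92 g/s; concentrate = 1573.1 g/s.
glycerol reaching the mixer = 1032.1 (from concentrate) + 1070×0.410 = 1470.8 g/s.
Product flow = 1573.1 + 1070 = 2643.1 g/s; glycerol fraction = 0.5565.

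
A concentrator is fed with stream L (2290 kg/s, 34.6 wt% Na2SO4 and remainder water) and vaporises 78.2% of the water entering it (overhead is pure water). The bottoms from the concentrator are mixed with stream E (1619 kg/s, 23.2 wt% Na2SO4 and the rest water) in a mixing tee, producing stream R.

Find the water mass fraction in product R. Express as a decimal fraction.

0.5734

Vapour removed = 0.782×0.654×2290 = 1171.2 kg/s; concentrate = 1118.8 kg/s.
water reaching the mixer = 326.49 (from concentrate) + 1619×0.768 = 1569.9 kg/s.
Product flow = 1118.8 + 1619 = 2737.8 kg/s; water fraction = 0.5734.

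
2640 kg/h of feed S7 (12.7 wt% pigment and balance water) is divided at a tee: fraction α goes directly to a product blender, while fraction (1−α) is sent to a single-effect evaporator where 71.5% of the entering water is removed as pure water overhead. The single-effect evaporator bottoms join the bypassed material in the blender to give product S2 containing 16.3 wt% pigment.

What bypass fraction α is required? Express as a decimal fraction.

All 2640×0.127 = 335.28 kg/h of pigment reaches S2, so S2 = 335.28/0.163 = 2056.9 kg/h and vapour = 583.07 kg/h.
The evaporator receives (1−α)·2640 of feed at 0.873 water and removes 0.715 of that water:
0.715×0.873×(1−α)×2640 = 583.07
(1−α) = 583.07/1647.9 = 0.3538;  α = 0.6462.

0.646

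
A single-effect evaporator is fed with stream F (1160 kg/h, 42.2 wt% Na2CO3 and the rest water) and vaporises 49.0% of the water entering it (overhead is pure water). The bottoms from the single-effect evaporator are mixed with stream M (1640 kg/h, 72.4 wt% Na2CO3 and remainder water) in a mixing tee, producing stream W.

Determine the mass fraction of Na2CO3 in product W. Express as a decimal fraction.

Vapour removed = 0.490×0.578×1160 = 328.54 kg/h; concentrate = 831.46 kg/h.
Na2CO3 reaching the mixer = 489.52 (from concentrate) + 1640×0.724 = 1676.9 kg/h.
Product flow = 831.46 + 1640 = 2471.5 kg/h; Na2CO3 fraction = 0.678.

0.678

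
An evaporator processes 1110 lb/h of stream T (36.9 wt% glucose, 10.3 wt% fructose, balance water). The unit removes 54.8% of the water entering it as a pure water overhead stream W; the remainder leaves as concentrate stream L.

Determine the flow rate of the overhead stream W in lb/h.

water entering = 1110×0.528 = 586.08 lb/h; overhead removed = 0.548×586.08 = 321.17 lb/h.

321.2 lb/h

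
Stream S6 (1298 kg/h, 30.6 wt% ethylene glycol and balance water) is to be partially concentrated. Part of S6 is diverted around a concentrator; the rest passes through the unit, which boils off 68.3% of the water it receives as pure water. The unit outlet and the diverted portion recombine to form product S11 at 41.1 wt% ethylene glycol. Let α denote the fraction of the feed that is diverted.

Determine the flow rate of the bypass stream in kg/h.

All 1298×0.306 = 397.19 kg/h of ethylene glycol reaches S11, so S11 = 397.19/0.411 = 966.39 kg/h and vapour = 331.61 kg/h.
The evaporator receives (1−α)·1298 of feed at 0.694 water and removes 0.683 of that water:
0.683×0.694×(1−α)×1298 = 331.61
(1−α) = 331.61/615.25 = 0.5390;  α = 0.4610.
Bypass flow = 0.4610×1298 = 598.41 kg/h.

598.4 kg/h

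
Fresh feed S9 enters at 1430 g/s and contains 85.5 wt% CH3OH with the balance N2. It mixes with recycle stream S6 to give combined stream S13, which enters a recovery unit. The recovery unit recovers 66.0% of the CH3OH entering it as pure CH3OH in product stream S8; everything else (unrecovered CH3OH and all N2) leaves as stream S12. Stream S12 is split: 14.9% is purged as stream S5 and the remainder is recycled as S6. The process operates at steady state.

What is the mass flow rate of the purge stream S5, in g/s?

294.5 g/s

N2 enters only via S9 and leaves only via the purge: 1430×0.145 = 0.149×(N2 in S12), and the recovery unit passes all N2, so N2 in S13 = N2 in S12 = 1391.6 g/s.
CH3OH in S13: m_A = 1430×0.855 + (1−0.149)·(1−0.660)·m_A, so m_A = 1222.6/0.7107 = 1720.4 g/s.
S12 = (1−0.660)×1720.4 + 1391.6 = 1976.6 g/s.
Purge S5 = 0.149×1976.6 = 294.51 g/s.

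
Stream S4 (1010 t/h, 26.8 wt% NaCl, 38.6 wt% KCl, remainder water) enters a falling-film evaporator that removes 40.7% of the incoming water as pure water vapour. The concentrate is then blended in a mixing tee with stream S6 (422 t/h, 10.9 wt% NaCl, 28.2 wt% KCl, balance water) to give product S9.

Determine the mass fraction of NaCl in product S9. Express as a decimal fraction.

Vapour removed = 0.407×0.346×1010 = 142.23 t/h; concentrate = 867.77 t/h.
NaCl reaching the mixer = 270.68 (from concentrate) + 422×0.109 = 316.68 t/h.
Product flow = 867.77 + 422 = 1289.8 t/h; NaCl fraction = 0.2455.

0.2455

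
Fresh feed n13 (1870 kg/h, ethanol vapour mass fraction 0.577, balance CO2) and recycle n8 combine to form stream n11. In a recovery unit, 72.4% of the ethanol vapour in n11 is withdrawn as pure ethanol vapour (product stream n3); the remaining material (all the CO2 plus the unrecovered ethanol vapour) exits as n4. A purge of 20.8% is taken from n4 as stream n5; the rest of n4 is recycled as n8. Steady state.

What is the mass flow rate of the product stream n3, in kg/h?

ethanol vapour in n11: m_A = 1870×0.577 + (1−0.208)·(1−0.724)·m_A, so m_A = 1079/0.7814 = 1380.8 kg/h.
Product n3 = 0.724×1380.8 = 999.72 kg/h.

999.7 kg/h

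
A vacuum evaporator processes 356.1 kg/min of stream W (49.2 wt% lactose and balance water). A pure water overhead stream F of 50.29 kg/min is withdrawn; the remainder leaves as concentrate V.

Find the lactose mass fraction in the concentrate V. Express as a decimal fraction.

lactose is not removed: 356.1×0.492 = 175.2 kg/min of lactose enters V.
Concentrate = 356.1 − 50.29 = 305.81 kg/min.
Mass fraction = 175.2/305.81 = 0.573.

0.573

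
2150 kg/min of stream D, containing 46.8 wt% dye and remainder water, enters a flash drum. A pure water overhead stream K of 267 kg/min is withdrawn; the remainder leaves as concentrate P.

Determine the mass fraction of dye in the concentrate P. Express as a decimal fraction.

dye is not removed: 2150×0.468 = 1006.2 kg/min of dye enters P.
Concentrate = 2150 − 267 = 1883 kg/min.
Mass fraction = 1006.2/1883 = 0.5344.

0.5344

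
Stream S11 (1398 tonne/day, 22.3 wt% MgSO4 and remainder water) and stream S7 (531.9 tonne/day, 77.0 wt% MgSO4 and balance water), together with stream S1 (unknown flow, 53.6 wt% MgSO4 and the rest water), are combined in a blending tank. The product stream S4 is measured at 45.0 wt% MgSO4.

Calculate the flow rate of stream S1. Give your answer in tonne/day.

1711 tonne/day

Let S1 be the unknown flow. Total out = 1929.9 + S1.
MgSO4 balance: 721.32 + 0.536·S1 = 0.450·(1929.9 + S1)
(0.536 − 0.450)·S1 = 0.450×1929.9 − 721.32 = 147.14
S1 = 147.14 / 0.086 = 1710.9 tonne/day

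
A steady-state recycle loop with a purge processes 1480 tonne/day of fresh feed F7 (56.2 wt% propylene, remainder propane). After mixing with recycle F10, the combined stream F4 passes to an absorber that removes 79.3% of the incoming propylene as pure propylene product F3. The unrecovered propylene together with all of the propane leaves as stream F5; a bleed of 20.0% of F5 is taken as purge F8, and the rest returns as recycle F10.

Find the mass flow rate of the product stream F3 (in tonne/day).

propylene in F4: m_A = 1480×0.562 + (1−0.200)·(1−0.793)·m_A, so m_A = 831.76/0.8344 = 996.84 tonne/day.
Product F3 = 0.793×996.84 = 790.49 tonne/day.

790.5 tonne/day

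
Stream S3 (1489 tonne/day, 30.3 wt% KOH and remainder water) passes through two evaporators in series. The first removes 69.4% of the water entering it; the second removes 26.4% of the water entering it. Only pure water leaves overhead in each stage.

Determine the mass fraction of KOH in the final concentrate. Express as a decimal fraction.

0.659

water in feed = 1489×0.697 = 1037.8 tonne/day.
After stage 1: water left = (1−0.694)×1037.8 = 317.58; stream total = 768.74 tonne/day.
After stage 2: water left = (1−0.264)×317.58 = 233.74; final concentrate = 684.9 tonne/day.
KOH fraction = 451.17/684.9 = 0.659.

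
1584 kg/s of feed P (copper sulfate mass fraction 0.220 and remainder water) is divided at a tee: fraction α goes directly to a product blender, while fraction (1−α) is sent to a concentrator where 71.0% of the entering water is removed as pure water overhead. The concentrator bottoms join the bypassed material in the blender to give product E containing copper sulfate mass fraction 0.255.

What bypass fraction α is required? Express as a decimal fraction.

All 1584×0.220 = 348.48 kg/s of copper sulfate reaches E, so E = 348.48/0.255 = 1366.6 kg/s and vapour = 217.41 kg/s.
The evaporator receives (1−α)·1584 of feed at 0.780 water and removes 0.710 of that water:
0.710×0.780×(1−α)×1584 = 217.41
(1−α) = 217.41/877.22 = 0.2478;  α = 0.7522.

0.752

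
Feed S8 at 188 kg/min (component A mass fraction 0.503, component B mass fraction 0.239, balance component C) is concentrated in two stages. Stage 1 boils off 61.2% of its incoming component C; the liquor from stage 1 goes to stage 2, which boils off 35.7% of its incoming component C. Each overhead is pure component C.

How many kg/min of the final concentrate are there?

151.6 kg/min

component C in feed = 188×0.258 = 48.504 kg/min.
After stage 1: component C left = (1−0.612)×48.504 = 18.82; stream total = 158.32 kg/min.
After stage 2: component C left = (1−0.357)×18.82 = 12.101; final concentrate = 151.6 kg/min.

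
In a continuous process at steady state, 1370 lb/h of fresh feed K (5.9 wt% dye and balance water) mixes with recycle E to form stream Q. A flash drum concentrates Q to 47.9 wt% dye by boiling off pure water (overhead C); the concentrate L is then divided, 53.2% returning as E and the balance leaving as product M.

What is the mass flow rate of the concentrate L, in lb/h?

Overall dye balance (none leaves overhead): dye in fresh feed = dye in product, i.e. 1370×0.059 = (1−0.532)·L·0.479.
L = 80.83/(0.479×0.468) = 360.57 lb/h.

360.6 lb/h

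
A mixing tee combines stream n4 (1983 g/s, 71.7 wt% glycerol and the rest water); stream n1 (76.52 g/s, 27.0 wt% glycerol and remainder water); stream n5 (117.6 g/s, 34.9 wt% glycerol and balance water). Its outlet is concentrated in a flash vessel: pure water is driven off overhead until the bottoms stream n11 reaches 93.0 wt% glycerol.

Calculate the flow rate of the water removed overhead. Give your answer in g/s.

glycerol entering = 1983×0.717 + 76.52×0.270 + 117.6×0.349 = 1483.5 g/s.
All glycerol reports to n11, so n11 = 1483.5/0.930 = 1595.2 g/s.
Total feed = 2177.1 g/s; overhead = 2177.1 − 1595.2 = 581.94 g/s.

581.9 g/s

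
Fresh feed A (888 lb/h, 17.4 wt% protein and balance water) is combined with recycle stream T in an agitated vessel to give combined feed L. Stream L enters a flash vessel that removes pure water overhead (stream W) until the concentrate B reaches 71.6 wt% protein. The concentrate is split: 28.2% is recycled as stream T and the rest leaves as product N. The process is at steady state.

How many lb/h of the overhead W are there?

Overall protein balance (none leaves overhead): protein in fresh feed = protein in product, i.e. 888×0.174 = (1−0.282)·B·0.716.
B = 154.51/(0.716×0.718) = 300.56 lb/h.
Recycle T = 0.282×300.56 = 84.757 lb/h.
Combined feed L = 888 + 84.757 = 972.76 lb/h.
Overhead W = L − B = 972.76 − 300.56 = 672.2 lb/h.

672.2 lb/h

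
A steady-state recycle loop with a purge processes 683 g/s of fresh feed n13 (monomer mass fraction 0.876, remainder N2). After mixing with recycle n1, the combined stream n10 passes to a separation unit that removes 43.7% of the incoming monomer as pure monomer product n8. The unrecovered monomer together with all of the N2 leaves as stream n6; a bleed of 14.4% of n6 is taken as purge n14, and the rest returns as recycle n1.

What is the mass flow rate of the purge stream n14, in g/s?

N2 enters only via n13 and leaves only via the purge: 683×0.124 = 0.144×(N2 in n6), and the separation unit passes all N2, so N2 in n10 = N2 in n6 = 588.14 g/s.
monomer in n10: m_A = 683×0.876 + (1−0.144)·(1−0.437)·m_A, so m_A = 598.31/0.5181 = 1154.9 g/s.
n6 = (1−0.437)×1154.9 + 588.14 = 1238.3 g/s.
Purge n14 = 0.144×1238.3 = 178.32 g/s.

178.3 g/s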